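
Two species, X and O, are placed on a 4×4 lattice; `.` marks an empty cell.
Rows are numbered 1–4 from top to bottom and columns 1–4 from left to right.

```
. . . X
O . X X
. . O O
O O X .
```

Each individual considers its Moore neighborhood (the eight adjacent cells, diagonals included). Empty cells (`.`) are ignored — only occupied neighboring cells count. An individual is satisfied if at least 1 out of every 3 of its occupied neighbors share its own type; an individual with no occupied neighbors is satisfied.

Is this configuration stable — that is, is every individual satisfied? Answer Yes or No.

No

Row 1: (1,4)X 2/2 satisfied
Row 2: (2,1)O 0/0 satisfied · (2,3)X 2/4 satisfied · (2,4)X 2/4 satisfied
Row 3: (3,3)O 2/5 satisfied · (3,4)O 1/4 not
Row 4: (4,1)O 1/1 satisfied · (4,2)O 2/3 satisfied · (4,3)X 0/3 not
For instance (3,4) has only 1/4 same-type neighbors, below 1/3.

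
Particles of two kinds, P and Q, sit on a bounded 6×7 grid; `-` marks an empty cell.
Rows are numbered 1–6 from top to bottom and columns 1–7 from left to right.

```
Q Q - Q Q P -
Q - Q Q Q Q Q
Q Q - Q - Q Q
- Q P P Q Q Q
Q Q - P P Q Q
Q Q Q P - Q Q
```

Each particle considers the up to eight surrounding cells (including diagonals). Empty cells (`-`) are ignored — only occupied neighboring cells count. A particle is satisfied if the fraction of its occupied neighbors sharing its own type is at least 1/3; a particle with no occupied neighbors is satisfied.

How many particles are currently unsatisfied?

Row 1: (1,1)Q 2/2 satisfied · (1,2)Q 3/3 satisfied · (1,4)Q 4/4 satisfied · (1,5)Q 4/5 satisfied · (1,6)P 0/4 not
Row 2: (2,1)Q 4/4 satisfied · (2,3)Q 5/5 satisfied · (2,4)Q 5/5 satisfied · (2,5)Q 6/7 satisfied · (2,6)Q 5/6 satisfied · (2,7)Q 3/4 satisfied
Row 3: (3,1)Q 3/3 satisfied · (3,2)Q 4/5 satisfied · (3,4)Q 4/6 satisfied · (3,6)Q 7/7 satisfied · (3,7)Q 5/5 satisfied
Row 4: (4,2)Q 4/5 satisfied · (4,3)P 2/6 satisfied · (4,4)P 3/5 satisfied · (4,5)Q 4/7 satisfied · (4,6)Q 6/7 satisfied · (4,7)Q 5/5 satisfied
Row 5: (5,1)Q 4/4 satisfied · (5,2)Q 5/6 satisfied · (5,4)P 4/6 satisfied · (5,5)P 3/7 satisfied · (5,6)Q 6/7 satisfied · (5,7)Q 5/5 satisfied
Row 6: (6,1)Q 3/3 satisfied · (6,2)Q 4/4 satisfied · (6,3)Q 2/4 satisfied · (6,4)P 2/3 satisfied · (6,6)Q 3/4 satisfied · (6,7)Q 3/3 satisfied
Unsatisfied: (1,6) — 1 in total.

1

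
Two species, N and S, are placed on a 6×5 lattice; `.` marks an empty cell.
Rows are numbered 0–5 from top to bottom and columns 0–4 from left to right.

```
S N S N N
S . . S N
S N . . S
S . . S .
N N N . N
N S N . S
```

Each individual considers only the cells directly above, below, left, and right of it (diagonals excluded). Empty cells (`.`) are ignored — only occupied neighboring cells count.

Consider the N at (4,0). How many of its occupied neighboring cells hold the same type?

2

Occupied neighbors of (4,0): (3,0)=S, (5,0)=N, (4,1)=N.
Same type (N): 2 of 3.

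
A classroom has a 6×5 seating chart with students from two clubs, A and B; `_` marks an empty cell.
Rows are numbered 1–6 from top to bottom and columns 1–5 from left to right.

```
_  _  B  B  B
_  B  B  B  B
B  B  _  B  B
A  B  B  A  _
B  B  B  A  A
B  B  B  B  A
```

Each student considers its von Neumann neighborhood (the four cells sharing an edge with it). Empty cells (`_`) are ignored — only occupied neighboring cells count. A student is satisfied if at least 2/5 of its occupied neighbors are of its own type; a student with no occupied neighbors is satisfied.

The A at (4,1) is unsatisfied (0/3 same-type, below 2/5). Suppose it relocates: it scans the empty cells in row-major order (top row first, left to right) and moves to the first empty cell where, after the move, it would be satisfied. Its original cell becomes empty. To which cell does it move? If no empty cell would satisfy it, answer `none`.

(1,1)

Vacating (4,1). Empty cells in order:
  (1,1): 0/0 same-type → satisfied — stop here.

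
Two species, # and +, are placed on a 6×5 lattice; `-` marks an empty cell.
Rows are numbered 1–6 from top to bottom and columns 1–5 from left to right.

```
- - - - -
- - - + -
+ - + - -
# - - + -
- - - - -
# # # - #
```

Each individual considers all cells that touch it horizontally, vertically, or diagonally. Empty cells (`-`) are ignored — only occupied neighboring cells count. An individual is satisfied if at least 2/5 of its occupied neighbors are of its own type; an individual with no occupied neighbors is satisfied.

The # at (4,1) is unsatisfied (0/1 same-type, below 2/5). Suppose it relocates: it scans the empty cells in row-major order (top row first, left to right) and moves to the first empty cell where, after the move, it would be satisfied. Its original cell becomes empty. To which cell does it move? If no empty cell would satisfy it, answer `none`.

(1,1)

Vacating (4,1). Empty cells in order:
  (1,1): 0/0 same-type → satisfied — stop here.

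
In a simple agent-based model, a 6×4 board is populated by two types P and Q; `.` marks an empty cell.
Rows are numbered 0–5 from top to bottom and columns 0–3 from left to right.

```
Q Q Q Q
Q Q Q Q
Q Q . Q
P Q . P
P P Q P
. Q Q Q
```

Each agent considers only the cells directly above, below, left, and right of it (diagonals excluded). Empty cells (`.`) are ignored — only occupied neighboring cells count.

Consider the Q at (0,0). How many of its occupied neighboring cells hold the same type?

2

Occupied neighbors of (0,0): (1,0)=Q, (0,1)=Q.
Same type (Q): 2 of 2.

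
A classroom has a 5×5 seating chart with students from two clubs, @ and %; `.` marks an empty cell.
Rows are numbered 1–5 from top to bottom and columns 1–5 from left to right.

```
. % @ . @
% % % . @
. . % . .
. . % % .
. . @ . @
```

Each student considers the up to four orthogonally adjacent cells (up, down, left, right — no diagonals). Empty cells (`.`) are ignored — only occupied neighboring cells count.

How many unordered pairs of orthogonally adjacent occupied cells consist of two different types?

3

Scan each occupied cell's neighbors to the right and below so each pair is counted once.
From row 1: 2 unlike of 4 pairs (running 2/4).
From row 2: 0 unlike of 3 pairs (running 2/7).
From row 3: 0 unlike of 1 pairs (running 2/8).
From row 4: 1 unlike of 2 pairs (running 3/10).
Total adjacent occupied pairs: 10; unlike-type pairs: 3.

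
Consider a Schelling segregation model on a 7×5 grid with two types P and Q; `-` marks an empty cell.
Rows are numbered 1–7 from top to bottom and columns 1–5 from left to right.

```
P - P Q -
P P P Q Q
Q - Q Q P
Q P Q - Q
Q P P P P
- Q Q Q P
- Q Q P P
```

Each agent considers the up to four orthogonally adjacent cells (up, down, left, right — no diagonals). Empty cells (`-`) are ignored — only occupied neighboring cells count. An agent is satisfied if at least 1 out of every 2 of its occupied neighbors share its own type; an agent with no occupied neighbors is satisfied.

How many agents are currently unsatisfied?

Row 1: (1,1)P 1/1 ok · (1,3)P 1/2 ok · (1,4)Q 1/2 ok
Row 2: (2,1)P 2/3 ok · (2,2)P 2/2 ok · (2,3)P 2/4 ok · (2,4)Q 3/4 ok · (2,5)Q 1/2 ok
Row 3: (3,1)Q 1/2 ok · (3,3)Q 2/3 ok · (3,4)Q 2/3 ok · (3,5)P 0/3 unhappy
Row 4: (4,1)Q 2/3 ok · (4,2)P 1/3 unhappy · (4,3)Q 1/3 unhappy · (4,5)Q 0/2 unhappy
Row 5: (5,1)Q 1/2 ok · (5,2)P 2/4 ok · (5,3)P 2/4 ok · (5,4)P 2/3 ok · (5,5)P 2/3 ok
Row 6: (6,2)Q 2/3 ok · (6,3)Q 3/4 ok · (6,4)Q 1/4 unhappy · (6,5)P 2/3 ok
Row 7: (7,2)Q 2/2 ok · (7,3)Q 2/3 ok · (7,4)P 1/3 unhappy · (7,5)P 2/2 ok
Unsatisfied: (3,5), (4,2), (4,3), (4,5), (6,4), (7,4) — 6 in total.

6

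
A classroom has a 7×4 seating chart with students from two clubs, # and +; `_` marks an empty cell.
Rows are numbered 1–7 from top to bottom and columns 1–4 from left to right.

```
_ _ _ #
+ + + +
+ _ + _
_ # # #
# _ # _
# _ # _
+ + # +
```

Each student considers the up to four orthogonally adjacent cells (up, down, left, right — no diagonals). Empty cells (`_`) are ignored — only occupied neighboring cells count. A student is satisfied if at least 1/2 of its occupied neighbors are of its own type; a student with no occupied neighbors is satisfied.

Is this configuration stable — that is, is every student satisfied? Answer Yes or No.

No

(1,4)# 0/1 ✗
(2,1)+ 2/2 ✓
(2,2)+ 2/2 ✓
(2,3)+ 3/3 ✓
(2,4)+ 1/2 ✓
(3,1)+ 1/1 ✓
(3,3)+ 1/2 ✓
(4,2)# 1/1 ✓
(4,3)# 3/4 ✓
(4,4)# 1/1 ✓
(5,1)# 1/1 ✓
(5,3)# 2/2 ✓
(6,1)# 1/2 ✓
(6,3)# 2/2 ✓
(7,1)+ 1/2 ✓
(7,2)+ 1/2 ✓
(7,3)# 1/3 ✗
(7,4)+ 0/1 ✗
For instance (1,4) has only 0/1 same-type neighbors, below 1/2.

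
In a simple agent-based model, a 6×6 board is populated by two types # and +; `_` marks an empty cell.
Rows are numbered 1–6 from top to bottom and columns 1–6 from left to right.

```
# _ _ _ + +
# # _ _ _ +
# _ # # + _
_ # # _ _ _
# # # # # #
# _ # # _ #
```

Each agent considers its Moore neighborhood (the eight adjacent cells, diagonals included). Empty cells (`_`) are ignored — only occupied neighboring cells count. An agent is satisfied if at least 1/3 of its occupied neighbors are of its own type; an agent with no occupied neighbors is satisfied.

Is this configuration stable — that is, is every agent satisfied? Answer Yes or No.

Yes

(1,1)# 2/2 satisfied
(1,5)+ 2/2 satisfied
(1,6)+ 2/2 satisfied
(2,1)# 3/3 satisfied
(2,2)# 4/4 satisfied
(2,6)+ 3/3 satisfied
(3,1)# 3/3 satisfied
(3,3)# 4/4 satisfied
(3,4)# 2/3 satisfied
(3,5)+ 1/2 satisfied
(4,2)# 6/6 satisfied
(4,3)# 6/6 satisfied
(5,1)# 3/3 satisfied
(5,2)# 6/6 satisfied
(5,3)# 6/6 satisfied
(5,4)# 5/5 satisfied
(5,5)# 4/4 satisfied
(5,6)# 2/2 satisfied
(6,1)# 2/2 satisfied
(6,3)# 4/4 satisfied
(6,4)# 4/4 satisfied
(6,6)# 2/2 satisfied
All meet the threshold, so the configuration is stable.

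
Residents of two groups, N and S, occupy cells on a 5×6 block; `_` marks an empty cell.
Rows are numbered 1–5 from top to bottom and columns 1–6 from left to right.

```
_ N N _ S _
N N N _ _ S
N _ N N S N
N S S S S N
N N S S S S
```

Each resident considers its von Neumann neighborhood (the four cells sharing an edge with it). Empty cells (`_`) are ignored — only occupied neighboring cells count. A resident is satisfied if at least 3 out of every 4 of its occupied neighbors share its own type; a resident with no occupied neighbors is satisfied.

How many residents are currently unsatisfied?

(1,2)N 2/2 satisfied
(1,3)N 2/2 satisfied
(1,5)S 0/0 satisfied
(2,1)N 2/2 satisfied
(2,2)N 3/3 satisfied
(2,3)N 3/3 satisfied
(2,6)S 0/1 not
(3,1)N 2/2 satisfied
(3,3)N 2/3 not
(3,4)N 1/3 not
(3,5)S 1/3 not
(3,6)N 1/3 not
(4,1)N 2/3 not
(4,2)S 1/3 not
(4,3)S 3/4 satisfied
(4,4)S 3/4 satisfied
(4,5)S 3/4 satisfied
(4,6)N 1/3 not
(5,1)N 2/2 satisfied
(5,2)N 1/3 not
(5,3)S 2/3 not
(5,4)S 3/3 satisfied
(5,5)S 3/3 satisfied
(5,6)S 1/2 not
Unsatisfied: (2,6), (3,3), (3,4), (3,5), (3,6), (4,1), (4,2), (4,6), (5,2), (5,3), (5,6) — 11 in total.

11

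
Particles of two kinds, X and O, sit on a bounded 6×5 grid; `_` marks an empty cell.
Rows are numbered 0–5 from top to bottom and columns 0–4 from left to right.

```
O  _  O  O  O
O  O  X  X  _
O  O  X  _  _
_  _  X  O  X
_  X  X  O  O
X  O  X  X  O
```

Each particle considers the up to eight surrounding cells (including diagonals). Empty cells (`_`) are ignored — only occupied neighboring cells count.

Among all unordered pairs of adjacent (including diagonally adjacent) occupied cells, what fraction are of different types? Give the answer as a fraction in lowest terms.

13/27

Scan each occupied cell's neighbors to the right and below (and the two forward diagonals) so each pair is counted once.
Row 0: O(0,0)–O(1,0)= O(0,0)–O(1,1)= O(0,2)–O(0,3)= O(0,2)–X(1,2)≠ O(0,2)–X(1,3)≠ O(0,2)–O(1,1)= O(0,3)–O(0,4)= O(0,3)–X(1,3)≠ O(0,3)–X(1,2)≠ O(0,4)–X(1,3)≠  → 5/10 unlike.
Row 1: O(1,0)–O(1,1)= O(1,0)–O(2,0)= O(1,0)–O(2,1)= O(1,1)–X(1,2)≠ O(1,1)–O(2,1)= O(1,1)–X(2,2)≠ O(1,1)–O(2,0)= X(1,2)–X(1,3)= X(1,2)–X(2,2)= X(1,2)–O(2,1)≠ X(1,3)–X(2,2)=  → 3/11 unlike.
Row 2: O(2,0)–O(2,1)= O(2,1)–X(2,2)≠ O(2,1)–X(3,2)≠ X(2,2)–X(3,2)= X(2,2)–O(3,3)≠  → 3/5 unlike.
Row 3: X(3,2)–O(3,3)≠ X(3,2)–X(4,2)= X(3,2)–O(4,3)≠ X(3,2)–X(4,1)= O(3,3)–X(3,4)≠ O(3,3)–O(4,3)= O(3,3)–O(4,4)= O(3,3)–X(4,2)≠ X(3,4)–O(4,4)≠ X(3,4)–O(4,3)≠  → 6/10 unlike.
Row 4: X(4,1)–X(4,2)= X(4,1)–O(5,1)≠ X(4,1)–X(5,2)= X(4,1)–X(5,0)= X(4,2)–O(4,3)≠ X(4,2)–X(5,2)= X(4,2)–X(5,3)= X(4,2)–O(5,1)≠ O(4,3)–O(4,4)= O(4,3)–X(5,3)≠ O(4,3)–O(5,4)= O(4,3)–X(5,2)≠ O(4,4)–O(5,4)= O(4,4)–X(5,3)≠  → 6/14 unlike.
Row 5: X(5,0)–O(5,1)≠ O(5,1)–X(5,2)≠ X(5,2)–X(5,3)= X(5,3)–O(5,4)≠  → 3/4 unlike.
Total adjacent occupied pairs: 54; unlike-type pairs: 26.
26/54 reduces to 13/27.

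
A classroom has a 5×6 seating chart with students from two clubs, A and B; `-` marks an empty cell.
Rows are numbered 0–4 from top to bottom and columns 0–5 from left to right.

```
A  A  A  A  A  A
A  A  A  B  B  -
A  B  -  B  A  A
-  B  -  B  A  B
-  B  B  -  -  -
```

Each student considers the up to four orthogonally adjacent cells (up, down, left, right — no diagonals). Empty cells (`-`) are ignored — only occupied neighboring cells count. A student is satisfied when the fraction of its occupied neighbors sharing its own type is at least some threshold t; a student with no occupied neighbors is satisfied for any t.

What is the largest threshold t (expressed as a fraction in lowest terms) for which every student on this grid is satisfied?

0/1

(0,0)A 2/2
(0,1)A 3/3
(0,2)A 3/3
(0,3)A 2/3
(0,4)A 2/3
(0,5)A 1/1
(1,0)A 3/3
(1,1)A 3/4
(1,2)A 2/3
(1,3)B 2/4
(1,4)B 1/3
(2,0)A 1/2
(2,1)B 1/3
(2,3)B 2/3
(2,4)A 2/4
(2,5)A 1/2
(3,1)B 2/2
(3,3)B 1/2
(3,4)A 1/3
(3,5)B 0/2
(4,1)B 2/2
(4,2)B 1/1
The smallest same-type fraction is 0/2 at (3,5), which reduces to 0/1. Any threshold above that leaves this student unsatisfied.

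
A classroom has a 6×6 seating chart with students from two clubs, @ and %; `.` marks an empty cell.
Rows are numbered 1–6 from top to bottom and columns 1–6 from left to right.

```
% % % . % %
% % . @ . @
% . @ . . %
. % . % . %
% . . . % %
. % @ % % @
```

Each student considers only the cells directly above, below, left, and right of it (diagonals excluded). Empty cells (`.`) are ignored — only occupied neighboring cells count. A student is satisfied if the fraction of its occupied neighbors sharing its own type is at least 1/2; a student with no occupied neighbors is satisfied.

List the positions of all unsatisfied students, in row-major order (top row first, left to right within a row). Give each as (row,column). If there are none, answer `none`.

(1,1)% 2/2 satisfied
(1,2)% 3/3 satisfied
(1,3)% 1/1 satisfied
(1,5)% 1/1 satisfied
(1,6)% 1/2 satisfied
(2,1)% 3/3 satisfied
(2,2)% 2/2 satisfied
(2,4)@ 0/0 satisfied
(2,6)@ 0/2 not
(3,1)% 1/1 satisfied
(3,3)@ 0/0 satisfied
(3,6)% 1/2 satisfied
(4,2)% 0/0 satisfied
(4,4)% 0/0 satisfied
(4,6)% 2/2 satisfied
(5,1)% 0/0 satisfied
(5,5)% 2/2 satisfied
(5,6)% 2/3 satisfied
(6,2)% 0/1 not
(6,3)@ 0/2 not
(6,4)% 1/2 satisfied
(6,5)% 2/3 satisfied
(6,6)@ 0/2 not

(2,6), (6,2), (6,3), (6,6)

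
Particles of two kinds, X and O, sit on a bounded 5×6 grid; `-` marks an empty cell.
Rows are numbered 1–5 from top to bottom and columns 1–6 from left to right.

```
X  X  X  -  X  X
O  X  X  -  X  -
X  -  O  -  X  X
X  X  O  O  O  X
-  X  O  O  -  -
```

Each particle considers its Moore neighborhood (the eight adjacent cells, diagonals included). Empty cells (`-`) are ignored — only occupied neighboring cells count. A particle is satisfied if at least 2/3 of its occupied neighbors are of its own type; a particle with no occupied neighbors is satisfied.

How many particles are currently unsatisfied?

Row 1: (1,1)X 2/3 ✓ · (1,2)X 4/5 ✓ · (1,3)X 3/3 ✓ · (1,5)X 2/2 ✓ · (1,6)X 2/2 ✓
Row 2: (2,1)O 0/4 ✗ · (2,2)X 5/7 ✓ · (2,3)X 3/4 ✓ · (2,5)X 4/4 ✓
Row 3: (3,1)X 3/4 ✓ · (3,3)O 2/5 ✗ · (3,5)X 3/5 ✗ · (3,6)X 3/4 ✓
Row 4: (4,1)X 3/3 ✓ · (4,2)X 3/6 ✗ · (4,3)O 4/6 ✓ · (4,4)O 5/6 ✓ · (4,5)O 2/5 ✗ · (4,6)X 2/3 ✓
Row 5: (5,2)X 2/4 ✗ · (5,3)O 3/5 ✗ · (5,4)O 4/4 ✓
Unsatisfied: (2,1), (3,3), (3,5), (4,2), (4,5), (5,2), (5,3) — 7 in total.

7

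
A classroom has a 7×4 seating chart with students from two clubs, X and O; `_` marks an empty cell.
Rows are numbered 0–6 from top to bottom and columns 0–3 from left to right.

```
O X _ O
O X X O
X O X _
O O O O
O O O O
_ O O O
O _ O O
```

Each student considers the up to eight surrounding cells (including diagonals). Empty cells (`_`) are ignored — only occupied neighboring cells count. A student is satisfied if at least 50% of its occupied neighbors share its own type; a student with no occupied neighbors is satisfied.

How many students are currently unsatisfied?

(0,0)O 1/3 not
(0,1)X 2/4 satisfied
(0,3)O 1/2 satisfied
(1,0)O 2/5 not
(1,1)X 4/7 satisfied
(1,2)X 3/6 satisfied
(1,3)O 1/3 not
(2,0)X 1/5 not
(2,1)O 4/8 satisfied
(2,2)X 2/7 not
(3,0)O 4/5 satisfied
(3,1)O 6/8 satisfied
(3,2)O 6/7 satisfied
(3,3)O 3/4 satisfied
(4,0)O 4/4 satisfied
(4,1)O 7/7 satisfied
(4,2)O 8/8 satisfied
(4,3)O 5/5 satisfied
(5,1)O 6/6 satisfied
(5,2)O 7/7 satisfied
(5,3)O 5/5 satisfied
(6,0)O 1/1 satisfied
(6,2)O 4/4 satisfied
(6,3)O 3/3 satisfied
Unsatisfied: (0,0), (1,0), (1,3), (2,0), (2,2) — 5 in total.

5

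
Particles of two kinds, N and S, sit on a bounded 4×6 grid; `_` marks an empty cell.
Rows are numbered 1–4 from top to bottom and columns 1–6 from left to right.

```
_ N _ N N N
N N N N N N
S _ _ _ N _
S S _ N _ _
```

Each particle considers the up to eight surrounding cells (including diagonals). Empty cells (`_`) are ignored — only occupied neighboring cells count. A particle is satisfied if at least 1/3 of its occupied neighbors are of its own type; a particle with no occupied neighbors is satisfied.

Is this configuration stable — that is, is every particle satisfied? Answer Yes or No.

(1,2)N 3/3 ✓
(1,4)N 4/4 ✓
(1,5)N 5/5 ✓
(1,6)N 3/3 ✓
(2,1)N 2/3 ✓
(2,2)N 3/4 ✓
(2,3)N 4/4 ✓
(2,4)N 5/5 ✓
(2,5)N 6/6 ✓
(2,6)N 4/4 ✓
(3,1)S 2/4 ✓
(3,5)N 4/4 ✓
(4,1)S 2/2 ✓
(4,2)S 2/2 ✓
(4,4)N 1/1 ✓
All meet the threshold, so the configuration is stable.

Yes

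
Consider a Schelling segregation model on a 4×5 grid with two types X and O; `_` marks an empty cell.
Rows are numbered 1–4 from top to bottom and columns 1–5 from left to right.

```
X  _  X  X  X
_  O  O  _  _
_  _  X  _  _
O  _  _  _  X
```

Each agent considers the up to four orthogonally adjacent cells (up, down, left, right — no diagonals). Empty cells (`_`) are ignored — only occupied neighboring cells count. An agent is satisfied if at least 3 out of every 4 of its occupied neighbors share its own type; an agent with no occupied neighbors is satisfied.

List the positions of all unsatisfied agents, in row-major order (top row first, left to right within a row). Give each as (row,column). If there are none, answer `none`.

(1,3), (2,3), (3,3)

(1,1)X 0/0 satisfied
(1,3)X 1/2 not
(1,4)X 2/2 satisfied
(1,5)X 1/1 satisfied
(2,2)O 1/1 satisfied
(2,3)O 1/3 not
(3,3)X 0/1 not
(4,1)O 0/0 satisfied
(4,5)X 0/0 satisfied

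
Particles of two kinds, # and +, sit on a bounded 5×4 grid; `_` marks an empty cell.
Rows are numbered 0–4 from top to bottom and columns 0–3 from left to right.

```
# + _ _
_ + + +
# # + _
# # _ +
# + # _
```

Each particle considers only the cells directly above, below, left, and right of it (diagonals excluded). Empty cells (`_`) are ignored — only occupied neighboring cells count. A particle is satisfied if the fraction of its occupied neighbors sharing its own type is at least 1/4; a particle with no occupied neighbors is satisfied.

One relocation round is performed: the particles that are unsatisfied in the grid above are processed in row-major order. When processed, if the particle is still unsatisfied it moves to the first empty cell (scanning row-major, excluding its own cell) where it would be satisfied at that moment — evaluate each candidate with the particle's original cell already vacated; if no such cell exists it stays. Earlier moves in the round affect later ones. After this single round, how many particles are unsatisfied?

Initially unsatisfied (in order): (0,0), (4,1), (4,2).
  (0,0) → (1,0).
  (4,1) → (0,0).
  (4,2): now satisfied by earlier moves; stays.
Resulting grid:
+ + _ _
# + + +
# # + _
# # _ +
# _ # _
All satisfied now.

0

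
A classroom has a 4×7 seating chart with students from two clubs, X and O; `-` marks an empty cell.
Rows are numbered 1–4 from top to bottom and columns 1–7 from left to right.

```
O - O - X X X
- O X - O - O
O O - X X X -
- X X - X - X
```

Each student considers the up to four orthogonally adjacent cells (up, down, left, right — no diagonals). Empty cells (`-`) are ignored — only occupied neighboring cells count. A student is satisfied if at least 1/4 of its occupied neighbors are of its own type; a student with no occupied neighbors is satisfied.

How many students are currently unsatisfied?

4

(1,1)O 0/0 ok
(1,3)O 0/1 unhappy
(1,5)X 1/2 ok
(1,6)X 2/2 ok
(1,7)X 1/2 ok
(2,2)O 1/2 ok
(2,3)X 0/2 unhappy
(2,5)O 0/2 unhappy
(2,7)O 0/1 unhappy
(3,1)O 1/1 ok
(3,2)O 2/3 ok
(3,4)X 1/1 ok
(3,5)X 3/4 ok
(3,6)X 1/1 ok
(4,2)X 1/2 ok
(4,3)X 1/1 ok
(4,5)X 1/1 ok
(4,7)X 0/0 ok
Unsatisfied: (1,3), (2,3), (2,5), (2,7) — 4 in total.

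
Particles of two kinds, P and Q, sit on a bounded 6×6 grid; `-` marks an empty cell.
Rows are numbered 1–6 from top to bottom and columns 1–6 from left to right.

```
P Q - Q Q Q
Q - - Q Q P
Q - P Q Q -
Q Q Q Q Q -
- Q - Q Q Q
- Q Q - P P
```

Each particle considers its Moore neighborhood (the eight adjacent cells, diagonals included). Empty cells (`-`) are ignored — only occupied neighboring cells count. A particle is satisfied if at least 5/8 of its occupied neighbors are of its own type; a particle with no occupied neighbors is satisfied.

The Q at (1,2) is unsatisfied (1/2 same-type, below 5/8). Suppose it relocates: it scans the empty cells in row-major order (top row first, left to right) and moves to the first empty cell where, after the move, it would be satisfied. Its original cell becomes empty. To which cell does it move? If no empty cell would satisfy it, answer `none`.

(1,3)

Vacating (1,2). Empty cells in order:
  (1,3): 2/2 same-type → satisfied — stop here.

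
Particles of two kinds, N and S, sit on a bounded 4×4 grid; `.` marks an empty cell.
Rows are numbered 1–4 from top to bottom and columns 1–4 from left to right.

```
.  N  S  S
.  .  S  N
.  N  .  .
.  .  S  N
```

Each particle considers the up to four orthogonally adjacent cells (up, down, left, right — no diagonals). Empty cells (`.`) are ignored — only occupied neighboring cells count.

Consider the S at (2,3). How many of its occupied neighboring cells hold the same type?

Occupied neighbors of (2,3): (1,3)=S, (2,4)=N.
Same type (S): 1 of 2.

1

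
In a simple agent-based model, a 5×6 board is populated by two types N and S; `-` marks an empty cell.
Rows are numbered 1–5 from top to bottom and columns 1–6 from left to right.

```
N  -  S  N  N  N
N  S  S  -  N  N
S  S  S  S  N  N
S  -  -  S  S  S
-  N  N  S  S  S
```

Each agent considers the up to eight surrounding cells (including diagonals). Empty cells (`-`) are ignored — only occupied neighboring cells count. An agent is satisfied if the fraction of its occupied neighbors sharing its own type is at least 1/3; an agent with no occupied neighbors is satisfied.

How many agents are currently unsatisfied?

Row 1: (1,1)N 1/2 ok · (1,3)S 2/3 ok · (1,4)N 2/4 ok · (1,5)N 4/4 ok · (1,6)N 3/3 ok
Row 2: (2,1)N 1/4 unhappy · (2,2)S 5/7 ok · (2,3)S 5/6 ok · (2,5)N 6/7 ok · (2,6)N 5/5 ok
Row 3: (3,1)S 3/4 ok · (3,2)S 5/6 ok · (3,3)S 5/5 ok · (3,4)S 4/6 ok · (3,5)N 3/7 ok · (3,6)N 3/5 ok
Row 4: (4,1)S 2/3 ok · (4,4)S 5/7 ok · (4,5)S 6/8 ok · (4,6)S 3/5 ok
Row 5: (5,2)N 1/2 ok · (5,3)N 1/3 ok · (5,4)S 3/4 ok · (5,5)S 5/5 ok · (5,6)S 3/3 ok
Unsatisfied: (2,1) — 1 in total.

1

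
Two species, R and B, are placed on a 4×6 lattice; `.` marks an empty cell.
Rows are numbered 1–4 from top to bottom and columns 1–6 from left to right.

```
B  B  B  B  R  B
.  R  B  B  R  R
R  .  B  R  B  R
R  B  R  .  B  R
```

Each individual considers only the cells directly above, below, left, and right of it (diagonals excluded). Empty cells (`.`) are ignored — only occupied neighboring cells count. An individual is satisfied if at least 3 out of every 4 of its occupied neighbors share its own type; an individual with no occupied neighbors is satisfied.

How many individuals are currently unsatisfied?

17

Row 1: (1,1)B 1/1 ok · (1,2)B 2/3 unhappy · (1,3)B 3/3 ok · (1,4)B 2/3 unhappy · (1,5)R 1/3 unhappy · (1,6)B 0/2 unhappy
Row 2: (2,2)R 0/2 unhappy · (2,3)B 3/4 ok · (2,4)B 2/4 unhappy · (2,5)R 2/4 unhappy · (2,6)R 2/3 unhappy
Row 3: (3,1)R 1/1 ok · (3,3)B 1/3 unhappy · (3,4)R 0/3 unhappy · (3,5)B 1/4 unhappy · (3,6)R 2/3 unhappy
Row 4: (4,1)R 1/2 unhappy · (4,2)B 0/2 unhappy · (4,3)R 0/2 unhappy · (4,5)B 1/2 unhappy · (4,6)R 1/2 unhappy
Unsatisfied: (1,2), (1,4), (1,5), (1,6), (2,2), (2,4), (2,5), (2,6), (3,3), (3,4), (3,5), (3,6), (4,1), (4,2), (4,3), (4,5), (4,6) — 17 in total.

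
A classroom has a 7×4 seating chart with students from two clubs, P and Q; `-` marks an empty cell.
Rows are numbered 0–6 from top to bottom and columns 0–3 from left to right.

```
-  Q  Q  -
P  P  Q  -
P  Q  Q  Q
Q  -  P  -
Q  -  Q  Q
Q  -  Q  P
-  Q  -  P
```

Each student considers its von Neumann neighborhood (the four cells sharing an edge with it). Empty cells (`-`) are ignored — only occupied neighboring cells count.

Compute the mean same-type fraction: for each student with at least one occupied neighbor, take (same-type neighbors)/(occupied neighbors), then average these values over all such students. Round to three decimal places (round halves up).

0.630

(0,1)Q 1/2
(0,2)Q 2/2
(1,0)P 2/2
(1,1)P 1/4
(1,2)Q 2/3
(2,0)P 1/3
(2,1)Q 1/3
(2,2)Q 3/4
(2,3)Q 1/1
(3,0)Q 1/2
(3,2)P 0/2
(4,0)Q 2/2
(4,2)Q 2/3
(4,3)Q 1/2
(5,0)Q 1/1
(5,2)Q 1/2
(5,3)P 1/3
(6,1)Q — no occupied neighbors
(6,3)P 1/1
Sum over 18 students: 1/2 + 2/2 + 2/2 + 1/4 + 2/3 + 1/3 + 1/3 + 3/4 + 1/1 + 1/2 + 0/2 + 2/2 + 2/3 + 1/2 + 1/1 + 1/2 + 1/3 + 1/1 = 34/3; mean = 34/3 ÷ 18 = 17/27 = 0.629629… → 0.630.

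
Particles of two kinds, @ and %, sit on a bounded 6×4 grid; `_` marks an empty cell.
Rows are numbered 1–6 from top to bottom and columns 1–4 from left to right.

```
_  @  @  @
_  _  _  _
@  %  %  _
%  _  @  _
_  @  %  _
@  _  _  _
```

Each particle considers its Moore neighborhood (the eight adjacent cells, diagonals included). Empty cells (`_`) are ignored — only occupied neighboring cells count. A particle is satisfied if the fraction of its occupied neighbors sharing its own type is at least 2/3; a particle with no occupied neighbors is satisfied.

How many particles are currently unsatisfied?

7

Row 1: (1,2)@ 1/1 ✓ · (1,3)@ 2/2 ✓ · (1,4)@ 1/1 ✓
Row 3: (3,1)@ 0/2 ✗ · (3,2)% 2/4 ✗ · (3,3)% 1/2 ✗
Row 4: (4,1)% 1/3 ✗ · (4,3)@ 1/4 ✗
Row 5: (5,2)@ 2/4 ✗ · (5,3)% 0/2 ✗
Row 6: (6,1)@ 1/1 ✓
Unsatisfied: (3,1), (3,2), (3,3), (4,1), (4,3), (5,2), (5,3) — 7 in total.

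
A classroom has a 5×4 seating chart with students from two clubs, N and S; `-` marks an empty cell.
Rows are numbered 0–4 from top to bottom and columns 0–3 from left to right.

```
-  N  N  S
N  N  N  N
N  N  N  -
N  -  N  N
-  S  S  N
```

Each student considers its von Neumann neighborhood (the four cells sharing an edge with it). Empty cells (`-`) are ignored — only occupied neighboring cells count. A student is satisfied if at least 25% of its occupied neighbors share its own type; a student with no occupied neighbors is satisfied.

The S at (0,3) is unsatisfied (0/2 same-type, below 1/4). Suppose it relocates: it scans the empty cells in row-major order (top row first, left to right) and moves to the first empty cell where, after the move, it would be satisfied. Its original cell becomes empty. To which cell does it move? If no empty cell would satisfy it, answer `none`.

Vacating (0,3). Empty cells in order:
  (0,0): 0/2 same-type → still unsatisfied.
  (2,3): 0/3 same-type → still unsatisfied.
  (3,1): 1/4 same-type → satisfied — stop here.

(3,1)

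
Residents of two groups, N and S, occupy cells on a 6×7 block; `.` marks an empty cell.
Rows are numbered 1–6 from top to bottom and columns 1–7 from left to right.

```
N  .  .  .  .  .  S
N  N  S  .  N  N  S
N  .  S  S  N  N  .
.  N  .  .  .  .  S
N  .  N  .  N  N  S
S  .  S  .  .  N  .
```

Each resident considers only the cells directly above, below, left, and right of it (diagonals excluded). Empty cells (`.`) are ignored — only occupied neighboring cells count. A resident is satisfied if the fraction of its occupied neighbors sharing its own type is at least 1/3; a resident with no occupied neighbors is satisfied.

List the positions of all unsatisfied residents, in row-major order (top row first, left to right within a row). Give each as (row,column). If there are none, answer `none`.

Row 1: (1,1)N 1/1 satisfied · (1,7)S 1/1 satisfied
Row 2: (2,1)N 3/3 satisfied · (2,2)N 1/2 satisfied · (2,3)S 1/2 satisfied · (2,5)N 2/2 satisfied · (2,6)N 2/3 satisfied · (2,7)S 1/2 satisfied
Row 3: (3,1)N 1/1 satisfied · (3,3)S 2/2 satisfied · (3,4)S 1/2 satisfied · (3,5)N 2/3 satisfied · (3,6)N 2/2 satisfied
Row 4: (4,2)N 0/0 satisfied · (4,7)S 1/1 satisfied
Row 5: (5,1)N 0/1 not · (5,3)N 0/1 not · (5,5)N 1/1 satisfied · (5,6)N 2/3 satisfied · (5,7)S 1/2 satisfied
Row 6: (6,1)S 0/1 not · (6,3)S 0/1 not · (6,6)N 1/1 satisfied

(5,1), (5,3), (6,1), (6,3)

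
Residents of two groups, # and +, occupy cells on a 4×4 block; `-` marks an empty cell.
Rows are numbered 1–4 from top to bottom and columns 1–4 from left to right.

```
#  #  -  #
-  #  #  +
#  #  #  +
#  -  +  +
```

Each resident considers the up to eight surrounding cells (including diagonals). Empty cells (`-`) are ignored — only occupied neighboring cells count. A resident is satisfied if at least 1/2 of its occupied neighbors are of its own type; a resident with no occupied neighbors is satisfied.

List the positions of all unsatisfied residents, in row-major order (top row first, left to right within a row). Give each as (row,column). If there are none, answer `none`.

(2,4), (3,3)

(1,1)# 2/2 satisfied
(1,2)# 3/3 satisfied
(1,4)# 1/2 satisfied
(2,2)# 6/6 satisfied
(2,3)# 5/7 satisfied
(2,4)+ 1/4 not
(3,1)# 3/3 satisfied
(3,2)# 5/6 satisfied
(3,3)# 3/7 not
(3,4)+ 3/5 satisfied
(4,1)# 2/2 satisfied
(4,3)+ 2/4 satisfied
(4,4)+ 2/3 satisfied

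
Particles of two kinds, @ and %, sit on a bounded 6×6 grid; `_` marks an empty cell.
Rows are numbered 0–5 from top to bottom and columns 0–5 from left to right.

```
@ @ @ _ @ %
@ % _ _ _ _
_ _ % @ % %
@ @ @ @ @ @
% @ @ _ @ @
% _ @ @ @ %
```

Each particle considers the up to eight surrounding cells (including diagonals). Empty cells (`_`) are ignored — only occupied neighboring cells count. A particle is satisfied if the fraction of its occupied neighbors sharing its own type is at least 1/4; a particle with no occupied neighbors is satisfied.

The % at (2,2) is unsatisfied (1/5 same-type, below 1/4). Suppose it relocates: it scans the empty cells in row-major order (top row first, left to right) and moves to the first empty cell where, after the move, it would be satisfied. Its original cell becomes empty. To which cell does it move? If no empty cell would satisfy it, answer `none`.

Vacating (2,2). Empty cells in order:
  (0,3): 0/2 same-type → still unsatisfied.
  (1,2): 1/4 same-type → satisfied — stop here.

(1,2)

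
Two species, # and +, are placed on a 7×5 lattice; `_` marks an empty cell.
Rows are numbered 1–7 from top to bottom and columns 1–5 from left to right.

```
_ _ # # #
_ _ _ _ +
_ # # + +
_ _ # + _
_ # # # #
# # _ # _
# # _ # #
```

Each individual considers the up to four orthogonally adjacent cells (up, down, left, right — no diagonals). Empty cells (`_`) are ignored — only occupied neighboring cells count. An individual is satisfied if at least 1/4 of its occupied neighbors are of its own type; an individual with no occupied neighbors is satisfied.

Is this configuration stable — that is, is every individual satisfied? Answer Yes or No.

(1,3)# 1/1 ✓
(1,4)# 2/2 ✓
(1,5)# 1/2 ✓
(2,5)+ 1/2 ✓
(3,2)# 1/1 ✓
(3,3)# 2/3 ✓
(3,4)+ 2/3 ✓
(3,5)+ 2/2 ✓
(4,3)# 2/3 ✓
(4,4)+ 1/3 ✓
(5,2)# 2/2 ✓
(5,3)# 3/3 ✓
(5,4)# 3/4 ✓
(5,5)# 1/1 ✓
(6,1)# 2/2 ✓
(6,2)# 3/3 ✓
(6,4)# 2/2 ✓
(7,1)# 2/2 ✓
(7,2)# 2/2 ✓
(7,4)# 2/2 ✓
(7,5)# 1/1 ✓
All meet the threshold, so the configuration is stable.

Yes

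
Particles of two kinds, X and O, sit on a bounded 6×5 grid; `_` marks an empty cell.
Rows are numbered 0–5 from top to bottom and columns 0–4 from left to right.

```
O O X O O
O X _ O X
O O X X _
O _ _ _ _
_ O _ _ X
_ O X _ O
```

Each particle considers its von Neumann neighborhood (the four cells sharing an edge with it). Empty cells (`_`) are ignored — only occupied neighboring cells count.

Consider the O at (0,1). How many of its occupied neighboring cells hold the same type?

1

Occupied neighbors of (0,1): (1,1)=X, (0,0)=O, (0,2)=X.
Same type (O): 1 of 3.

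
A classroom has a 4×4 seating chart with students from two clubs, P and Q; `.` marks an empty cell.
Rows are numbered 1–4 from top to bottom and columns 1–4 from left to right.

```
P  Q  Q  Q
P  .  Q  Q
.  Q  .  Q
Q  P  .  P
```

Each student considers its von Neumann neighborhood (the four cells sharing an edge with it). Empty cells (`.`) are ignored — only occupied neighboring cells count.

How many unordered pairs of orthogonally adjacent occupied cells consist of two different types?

4

Scan each occupied cell's neighbors to the right and below so each pair is counted once.
From row 1: 1 unlike of 6 pairs (running 1/6).
From row 2: 0 unlike of 2 pairs (running 1/8).
From row 3: 2 unlike of 2 pairs (running 3/10).
From row 4: 1 unlike of 1 pairs (running 4/11).
Total adjacent occupied pairs: 11; unlike-type pairs: 4.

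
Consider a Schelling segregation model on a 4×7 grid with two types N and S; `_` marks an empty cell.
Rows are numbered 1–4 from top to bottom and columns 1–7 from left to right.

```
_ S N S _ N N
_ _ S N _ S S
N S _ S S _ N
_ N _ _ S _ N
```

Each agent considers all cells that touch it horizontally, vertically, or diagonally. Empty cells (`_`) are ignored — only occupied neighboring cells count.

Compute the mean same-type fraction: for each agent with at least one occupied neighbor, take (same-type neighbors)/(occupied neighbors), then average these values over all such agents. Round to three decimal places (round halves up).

(1,2)S 1/2
(1,3)N 1/4
(1,4)S 1/3
(1,6)N 1/3
(1,7)N 1/3
(2,3)S 4/6
(2,4)N 1/5
(2,6)S 2/5
(2,7)S 1/4
(3,1)N 1/2
(3,2)S 1/3
(3,4)S 3/4
(3,5)S 3/4
(3,7)N 1/3
(4,2)N 1/2
(4,5)S 2/2
(4,7)N 1/1
Sum over 17 agents: 1/2 + 1/4 + 1/3 + 1/3 + 1/3 + 4/6 + 1/5 + 2/5 + 1/4 + 1/2 + 1/3 + 3/4 + 3/4 + 1/3 + 1/2 + 2/2 + 1/1 = 253/30; mean = 253/30 ÷ 17 = 253/510 = 0.496078… → 0.496.

0.496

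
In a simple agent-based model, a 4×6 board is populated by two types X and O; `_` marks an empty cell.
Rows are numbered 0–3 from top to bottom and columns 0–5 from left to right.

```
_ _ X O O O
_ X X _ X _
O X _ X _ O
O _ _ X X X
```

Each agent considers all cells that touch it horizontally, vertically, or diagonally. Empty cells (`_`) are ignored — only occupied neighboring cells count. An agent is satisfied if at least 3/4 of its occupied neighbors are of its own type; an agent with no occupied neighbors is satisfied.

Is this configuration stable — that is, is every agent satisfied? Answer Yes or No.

Row 0: (0,2)X 2/3 ✗ · (0,3)O 1/4 ✗ · (0,4)O 2/3 ✗ · (0,5)O 1/2 ✗
Row 1: (1,1)X 3/4 ✓ · (1,2)X 4/5 ✓ · (1,4)X 1/5 ✗
Row 2: (2,0)O 1/3 ✗ · (2,1)X 2/4 ✗ · (2,3)X 4/4 ✓ · (2,5)O 0/3 ✗
Row 3: (3,0)O 1/2 ✗ · (3,3)X 2/2 ✓ · (3,4)X 3/4 ✓ · (3,5)X 1/2 ✗
For instance (0,2) has only 2/3 same-type neighbors, below 3/4.

No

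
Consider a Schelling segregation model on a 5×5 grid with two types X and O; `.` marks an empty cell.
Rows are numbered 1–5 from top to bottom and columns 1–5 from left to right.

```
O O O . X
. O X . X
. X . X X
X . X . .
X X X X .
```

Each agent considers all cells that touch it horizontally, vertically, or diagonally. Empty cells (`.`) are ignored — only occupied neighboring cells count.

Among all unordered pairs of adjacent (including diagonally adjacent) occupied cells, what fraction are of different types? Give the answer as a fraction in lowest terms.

Scan each occupied cell's neighbors to the right and below (and the two forward diagonals) so each pair is counted once.
From row 1: 2 unlike of 8 pairs (running 2/8).
From row 2: 2 unlike of 6 pairs (running 4/14).
From row 3: 0 unlike of 4 pairs (running 4/18).
From row 4: 0 unlike of 5 pairs (running 4/23).
From row 5: 0 unlike of 3 pairs (running 4/26).
Total adjacent occupied pairs: 26; unlike-type pairs: 4.
4/26 reduces to 2/13.

2/13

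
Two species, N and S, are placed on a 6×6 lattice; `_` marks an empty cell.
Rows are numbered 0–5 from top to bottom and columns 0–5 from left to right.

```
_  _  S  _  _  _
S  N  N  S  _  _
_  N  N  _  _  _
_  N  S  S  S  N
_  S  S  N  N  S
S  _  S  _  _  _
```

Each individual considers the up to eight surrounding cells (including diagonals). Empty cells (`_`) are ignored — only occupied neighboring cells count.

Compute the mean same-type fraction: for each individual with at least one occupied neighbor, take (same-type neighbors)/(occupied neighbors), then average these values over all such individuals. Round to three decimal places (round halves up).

(0,2)S 1/3
(1,0)S 0/2
(1,1)N 3/5
(1,2)N 3/5
(1,3)S 1/3
(2,1)N 4/6
(2,2)N 4/7
(3,1)N 2/5
(3,2)S 3/7
(3,3)S 3/6
(3,4)S 2/5
(3,5)N 1/3
(4,1)S 4/5
(4,2)S 4/6
(4,3)N 1/6
(4,4)N 2/5
(4,5)S 1/3
(5,0)S 1/1
(5,2)S 2/3
Sum over 19 individuals: 1/3 + 0/2 + 3/5 + 3/5 + 1/3 + 4/6 + 4/7 + 2/5 + 3/7 + 3/6 + 2/5 + 1/3 + 4/5 + 4/6 + 1/6 + 2/5 + 1/3 + 1/1 + 2/3 = 46/5; mean = 46/5 ÷ 19 = 46/95 = 0.484210… → 0.484.

0.484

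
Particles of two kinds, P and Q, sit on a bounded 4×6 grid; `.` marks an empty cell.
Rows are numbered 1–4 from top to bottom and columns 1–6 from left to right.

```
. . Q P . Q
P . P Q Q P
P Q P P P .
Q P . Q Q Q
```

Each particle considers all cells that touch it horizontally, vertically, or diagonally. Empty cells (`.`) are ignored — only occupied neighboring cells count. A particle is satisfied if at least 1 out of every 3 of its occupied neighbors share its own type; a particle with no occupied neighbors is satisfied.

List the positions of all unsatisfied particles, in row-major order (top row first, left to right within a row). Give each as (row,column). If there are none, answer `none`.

Row 1: (1,3)Q 1/3 ✓ · (1,4)P 1/4 ✗ · (1,6)Q 1/2 ✓
Row 2: (2,1)P 1/2 ✓ · (2,3)P 3/6 ✓ · (2,4)Q 2/7 ✗ · (2,5)Q 2/6 ✓ · (2,6)P 1/3 ✓
Row 3: (3,1)P 2/4 ✓ · (3,2)Q 1/6 ✗ · (3,3)P 3/6 ✓ · (3,4)P 3/7 ✓ · (3,5)P 2/7 ✗
Row 4: (4,1)Q 1/3 ✓ · (4,2)P 2/4 ✓ · (4,4)Q 1/4 ✗ · (4,5)Q 2/4 ✓ · (4,6)Q 1/2 ✓

(1,4), (2,4), (3,2), (3,5), (4,4)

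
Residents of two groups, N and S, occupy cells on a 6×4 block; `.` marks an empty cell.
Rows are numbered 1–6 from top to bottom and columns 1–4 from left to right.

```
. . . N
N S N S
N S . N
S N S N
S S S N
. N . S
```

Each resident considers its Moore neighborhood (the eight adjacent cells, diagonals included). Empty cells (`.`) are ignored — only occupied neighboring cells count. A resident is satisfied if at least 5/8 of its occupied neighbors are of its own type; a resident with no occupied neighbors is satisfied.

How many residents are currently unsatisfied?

17

(1,4)N 1/2 not
(2,1)N 1/3 not
(2,2)S 1/4 not
(2,3)N 2/5 not
(2,4)S 0/3 not
(3,1)N 2/5 not
(3,2)S 3/7 not
(3,4)N 2/4 not
(4,1)S 3/5 not
(4,2)N 1/7 not
(4,3)S 3/7 not
(4,4)N 2/4 not
(5,1)S 2/4 not
(5,2)S 4/6 satisfied
(5,3)S 3/7 not
(5,4)N 1/4 not
(6,2)N 0/3 not
(6,4)S 1/2 not
Unsatisfied: (1,4), (2,1), (2,2), (2,3), (2,4), (3,1), (3,2), (3,4), (4,1), (4,2), (4,3), (4,4), (5,1), (5,3), (5,4), (6,2), (6,4) — 17 in total.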